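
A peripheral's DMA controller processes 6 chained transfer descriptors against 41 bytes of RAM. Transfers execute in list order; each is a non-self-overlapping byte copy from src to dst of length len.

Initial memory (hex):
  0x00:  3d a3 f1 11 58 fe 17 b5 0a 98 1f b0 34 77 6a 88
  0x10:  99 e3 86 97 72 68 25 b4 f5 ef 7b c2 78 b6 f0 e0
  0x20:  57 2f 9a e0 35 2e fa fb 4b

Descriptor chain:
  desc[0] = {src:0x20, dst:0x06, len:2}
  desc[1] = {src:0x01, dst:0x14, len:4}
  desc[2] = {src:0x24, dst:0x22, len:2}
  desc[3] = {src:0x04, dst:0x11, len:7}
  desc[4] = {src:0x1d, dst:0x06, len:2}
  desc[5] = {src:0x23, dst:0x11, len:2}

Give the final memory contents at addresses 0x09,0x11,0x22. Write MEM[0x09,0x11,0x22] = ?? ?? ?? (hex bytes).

  after D0: wrote 2B at 0x06 = 572f
  after D1: wrote 4B at 0x14 = a3f11158
  after D2: wrote 2B at 0x22 = 352e
  after D3: wrote 7B at 0x11 = 58fe572f0a981f
  after D4: wrote 2B at 0x06 = b6f0
  after D5: wrote 2B at 0x11 = 2e35
query mem[0x09]=0x98, mem[0x11]=0x2e, mem[0x22]=0x35

MEM[0x09,0x11,0x22] = 98 2e 35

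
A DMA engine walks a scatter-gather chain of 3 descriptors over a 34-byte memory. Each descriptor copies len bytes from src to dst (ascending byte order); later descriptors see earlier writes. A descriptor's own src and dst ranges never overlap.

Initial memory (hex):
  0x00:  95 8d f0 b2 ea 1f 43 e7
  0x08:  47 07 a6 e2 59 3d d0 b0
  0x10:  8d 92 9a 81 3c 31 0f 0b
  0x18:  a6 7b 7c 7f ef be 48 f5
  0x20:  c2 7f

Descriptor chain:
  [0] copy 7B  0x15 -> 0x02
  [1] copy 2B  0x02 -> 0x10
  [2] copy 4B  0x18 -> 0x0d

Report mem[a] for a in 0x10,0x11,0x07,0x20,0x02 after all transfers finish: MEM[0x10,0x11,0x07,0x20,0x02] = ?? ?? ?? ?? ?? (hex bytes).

#0 dst[0x02+7] := {0x31,0x0f,0x0b,0xa6,0x7b,0x7c,0x7f}
#1 dst[0x10+2] := {0x31,0x0f}
#2 dst[0x0d+4] := {0xa6,0x7b,0x7c,0x7f}
query mem[0x10]=0x7f, mem[0x11]=0x0f, mem[0x07]=0x7c, mem[0x20]=0xc2, mem[0x02]=0x31

MEM[0x10,0x11,0x07,0x20,0x02] = 7f 0f 7c c2 31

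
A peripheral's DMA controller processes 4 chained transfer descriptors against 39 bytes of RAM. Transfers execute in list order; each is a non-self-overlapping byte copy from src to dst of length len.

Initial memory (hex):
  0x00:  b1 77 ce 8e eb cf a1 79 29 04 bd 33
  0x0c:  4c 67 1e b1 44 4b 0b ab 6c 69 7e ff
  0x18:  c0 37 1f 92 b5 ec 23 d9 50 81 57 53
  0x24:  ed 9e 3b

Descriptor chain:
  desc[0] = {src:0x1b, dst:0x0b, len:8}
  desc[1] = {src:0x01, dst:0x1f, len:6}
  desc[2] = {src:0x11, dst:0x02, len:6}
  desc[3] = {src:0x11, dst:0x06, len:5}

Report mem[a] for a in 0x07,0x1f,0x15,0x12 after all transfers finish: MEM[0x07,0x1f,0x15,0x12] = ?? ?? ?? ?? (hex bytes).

MEM[0x07,0x1f,0x15,0x12] = 57 77 69 57

D0: mem[0x0b..0x12] <- [92 b5 ec 23 d9 50 81 57]
D1: mem[0x1f..0x24] <- [77 ce 8e eb cf a1]
D2: mem[0x02..0x07] <- [81 57 ab 6c 69 7e]
D3: mem[0x06..0x0a] <- [81 57 ab 6c 69]
query mem[0x07]=0x57, mem[0x1f]=0x77, mem[0x15]=0x69, mem[0x12]=0x57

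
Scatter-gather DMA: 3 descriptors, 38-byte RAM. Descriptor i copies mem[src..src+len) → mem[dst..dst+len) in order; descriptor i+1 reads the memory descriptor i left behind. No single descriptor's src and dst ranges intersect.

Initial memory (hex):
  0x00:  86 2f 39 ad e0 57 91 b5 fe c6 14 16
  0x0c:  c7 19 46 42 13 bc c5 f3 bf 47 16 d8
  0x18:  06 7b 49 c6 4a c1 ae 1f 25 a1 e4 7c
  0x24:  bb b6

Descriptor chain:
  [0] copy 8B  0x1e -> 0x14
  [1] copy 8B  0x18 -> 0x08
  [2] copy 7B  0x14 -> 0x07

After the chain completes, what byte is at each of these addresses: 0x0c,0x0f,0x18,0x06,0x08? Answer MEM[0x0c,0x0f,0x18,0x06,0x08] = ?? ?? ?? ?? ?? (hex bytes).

MEM[0x0c,0x0f,0x18,0x06,0x08] = 7c 1f e4 91 1f

  after D0: wrote 8B at 0x14 = ae1f25a1e47cbbb6
  after D1: wrote 8B at 0x08 = e47cbbb64ac1ae1f
  after D2: wrote 7B at 0x07 = ae1f25a1e47cbb
query mem[0x0c]=0x7c, mem[0x0f]=0x1f, mem[0x18]=0xe4, mem[0x06]=0x91, mem[0x08]=0x1f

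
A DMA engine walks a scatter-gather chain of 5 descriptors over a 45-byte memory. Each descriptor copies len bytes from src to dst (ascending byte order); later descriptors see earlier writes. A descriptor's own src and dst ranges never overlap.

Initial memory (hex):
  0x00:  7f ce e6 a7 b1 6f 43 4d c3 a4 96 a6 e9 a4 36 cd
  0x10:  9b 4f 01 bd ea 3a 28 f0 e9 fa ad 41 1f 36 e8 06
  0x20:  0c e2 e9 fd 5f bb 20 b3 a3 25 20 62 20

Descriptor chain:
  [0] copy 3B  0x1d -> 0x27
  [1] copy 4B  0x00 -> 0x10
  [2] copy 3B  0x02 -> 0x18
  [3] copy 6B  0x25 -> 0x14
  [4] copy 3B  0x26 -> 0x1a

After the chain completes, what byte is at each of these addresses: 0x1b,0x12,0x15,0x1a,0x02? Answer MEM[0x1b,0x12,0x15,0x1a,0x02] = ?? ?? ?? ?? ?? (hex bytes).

#0 dst[0x27+3] := {0x36,0xe8,0x06}
#1 dst[0x10+4] := {0x7f,0xce,0xe6,0xa7}
#2 dst[0x18+3] := {0xe6,0xa7,0xb1}
#3 dst[0x14+6] := {0xbb,0x20,0x36,0xe8,0x06,0x20}
#4 dst[0x1a+3] := {0x20,0x36,0xe8}
query mem[0x1b]=0x36, mem[0x12]=0xe6, mem[0x15]=0x20, mem[0x1a]=0x20, mem[0x02]=0xe6

MEM[0x1b,0x12,0x15,0x1a,0x02] = 36 e6 20 20 e6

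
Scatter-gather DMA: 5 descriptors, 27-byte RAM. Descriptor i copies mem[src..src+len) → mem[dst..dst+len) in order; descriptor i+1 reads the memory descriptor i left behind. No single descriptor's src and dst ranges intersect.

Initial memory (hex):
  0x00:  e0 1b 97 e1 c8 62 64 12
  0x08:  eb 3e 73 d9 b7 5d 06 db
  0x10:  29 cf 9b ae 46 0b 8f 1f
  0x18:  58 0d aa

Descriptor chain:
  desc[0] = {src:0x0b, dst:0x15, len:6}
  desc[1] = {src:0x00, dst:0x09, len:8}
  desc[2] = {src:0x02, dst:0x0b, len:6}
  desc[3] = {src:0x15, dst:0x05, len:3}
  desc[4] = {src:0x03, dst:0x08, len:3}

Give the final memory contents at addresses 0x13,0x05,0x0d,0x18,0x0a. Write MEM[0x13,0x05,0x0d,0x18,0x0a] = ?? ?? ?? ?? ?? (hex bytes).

D0: mem[0x15..0x1a] <- [d9 b7 5d 06 db 29]
D1: mem[0x09..0x10] <- [e0 1b 97 e1 c8 62 64 12]
D2: mem[0x0b..0x10] <- [97 e1 c8 62 64 12]
D3: mem[0x05..0x07] <- [d9 b7 5d]
D4: mem[0x08..0x0a] <- [e1 c8 d9]
query mem[0x13]=0xae, mem[0x05]=0xd9, mem[0x0d]=0xc8, mem[0x18]=0x06, mem[0x0a]=0xd9

MEM[0x13,0x05,0x0d,0x18,0x0a] = ae d9 c8 06 d9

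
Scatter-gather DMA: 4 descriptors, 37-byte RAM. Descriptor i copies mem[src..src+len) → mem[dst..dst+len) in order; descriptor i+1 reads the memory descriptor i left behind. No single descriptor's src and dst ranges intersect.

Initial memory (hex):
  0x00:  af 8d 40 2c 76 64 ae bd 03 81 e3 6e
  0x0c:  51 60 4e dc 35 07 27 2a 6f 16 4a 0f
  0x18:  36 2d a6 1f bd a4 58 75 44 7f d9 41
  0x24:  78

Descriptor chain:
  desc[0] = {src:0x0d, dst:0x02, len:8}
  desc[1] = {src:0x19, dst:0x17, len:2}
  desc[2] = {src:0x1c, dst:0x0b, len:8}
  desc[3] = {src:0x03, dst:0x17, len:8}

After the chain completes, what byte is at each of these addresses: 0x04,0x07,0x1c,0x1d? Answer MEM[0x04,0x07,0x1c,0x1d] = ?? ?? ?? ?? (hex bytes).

[0] 0x0d->0x02 len=8 : 60 4e dc 35 07 27 2a 6f
[1] 0x19->0x17 len=2 : 2d a6
[2] 0x1c->0x0b len=8 : bd a4 58 75 44 7f d9 41
[3] 0x03->0x17 len=8 : 4e dc 35 07 27 2a 6f e3
query mem[0x04]=0xdc, mem[0x07]=0x27, mem[0x1c]=0x2a, mem[0x1d]=0x6f

MEM[0x04,0x07,0x1c,0x1d] = dc 27 2a 6f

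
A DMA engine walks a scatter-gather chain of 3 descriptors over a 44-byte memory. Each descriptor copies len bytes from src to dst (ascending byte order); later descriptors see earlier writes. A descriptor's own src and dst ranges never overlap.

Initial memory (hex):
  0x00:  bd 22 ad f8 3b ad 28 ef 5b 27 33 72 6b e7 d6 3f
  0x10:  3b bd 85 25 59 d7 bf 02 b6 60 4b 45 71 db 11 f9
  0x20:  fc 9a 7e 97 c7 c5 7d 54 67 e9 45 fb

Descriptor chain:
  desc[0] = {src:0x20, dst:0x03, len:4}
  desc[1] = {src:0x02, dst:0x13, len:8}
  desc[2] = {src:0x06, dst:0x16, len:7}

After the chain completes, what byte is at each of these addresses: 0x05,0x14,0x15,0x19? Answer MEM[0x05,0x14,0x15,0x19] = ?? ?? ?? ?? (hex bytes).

[0] 0x20->0x03 len=4 : fc 9a 7e 97
[1] 0x02->0x13 len=8 : ad fc 9a 7e 97 ef 5b 27
[2] 0x06->0x16 len=7 : 97 ef 5b 27 33 72 6b
query mem[0x05]=0x7e, mem[0x14]=0xfc, mem[0x15]=0x9a, mem[0x19]=0x27

MEM[0x05,0x14,0x15,0x19] = 7e fc 9a 27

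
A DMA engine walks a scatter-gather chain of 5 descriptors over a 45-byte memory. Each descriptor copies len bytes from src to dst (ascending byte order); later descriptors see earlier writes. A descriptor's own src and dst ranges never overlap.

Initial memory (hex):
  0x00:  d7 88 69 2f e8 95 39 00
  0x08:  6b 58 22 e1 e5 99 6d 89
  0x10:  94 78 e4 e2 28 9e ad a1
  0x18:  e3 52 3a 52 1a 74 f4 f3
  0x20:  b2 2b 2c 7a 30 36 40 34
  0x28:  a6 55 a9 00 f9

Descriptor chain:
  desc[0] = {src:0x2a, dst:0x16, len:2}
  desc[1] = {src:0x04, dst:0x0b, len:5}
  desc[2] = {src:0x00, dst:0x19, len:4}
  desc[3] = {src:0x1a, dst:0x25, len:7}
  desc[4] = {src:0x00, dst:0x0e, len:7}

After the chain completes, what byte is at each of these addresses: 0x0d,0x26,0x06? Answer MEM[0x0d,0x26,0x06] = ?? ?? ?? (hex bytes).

MEM[0x0d,0x26,0x06] = 39 69 39

D0: mem[0x16..0x17] <- [a9 00]
D1: mem[0x0b..0x0f] <- [e8 95 39 00 6b]
D2: mem[0x19..0x1c] <- [d7 88 69 2f]
D3: mem[0x25..0x2b] <- [88 69 2f 74 f4 f3 b2]
D4: mem[0x0e..0x14] <- [d7 88 69 2f e8 95 39]
query mem[0x0d]=0x39, mem[0x26]=0x69, mem[0x06]=0x39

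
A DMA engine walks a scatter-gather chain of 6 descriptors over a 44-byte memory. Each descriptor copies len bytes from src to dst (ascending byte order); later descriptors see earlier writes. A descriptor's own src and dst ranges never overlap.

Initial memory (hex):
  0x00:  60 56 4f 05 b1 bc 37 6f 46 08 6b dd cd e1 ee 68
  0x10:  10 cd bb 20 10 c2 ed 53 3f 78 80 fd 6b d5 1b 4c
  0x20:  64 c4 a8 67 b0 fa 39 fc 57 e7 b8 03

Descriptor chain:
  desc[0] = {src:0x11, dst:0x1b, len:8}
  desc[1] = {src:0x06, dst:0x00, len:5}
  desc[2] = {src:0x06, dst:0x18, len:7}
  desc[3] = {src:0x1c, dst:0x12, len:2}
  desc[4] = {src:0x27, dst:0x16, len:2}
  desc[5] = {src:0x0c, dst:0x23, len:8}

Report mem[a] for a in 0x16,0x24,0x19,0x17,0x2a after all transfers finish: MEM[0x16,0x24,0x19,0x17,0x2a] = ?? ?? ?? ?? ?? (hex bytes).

MEM[0x16,0x24,0x19,0x17,0x2a] = fc e1 6f 57 dd

  after D0: wrote 8B at 0x1b = cdbb2010c2ed533f
  after D1: wrote 5B at 0x00 = 376f46086b
  after D2: wrote 7B at 0x18 = 376f46086bddcd
  after D3: wrote 2B at 0x12 = 6bdd
  after D4: wrote 2B at 0x16 = fc57
  after D5: wrote 8B at 0x23 = cde1ee6810cd6bdd
query mem[0x16]=0xfc, mem[0x24]=0xe1, mem[0x19]=0x6f, mem[0x17]=0x57, mem[0x2a]=0xdd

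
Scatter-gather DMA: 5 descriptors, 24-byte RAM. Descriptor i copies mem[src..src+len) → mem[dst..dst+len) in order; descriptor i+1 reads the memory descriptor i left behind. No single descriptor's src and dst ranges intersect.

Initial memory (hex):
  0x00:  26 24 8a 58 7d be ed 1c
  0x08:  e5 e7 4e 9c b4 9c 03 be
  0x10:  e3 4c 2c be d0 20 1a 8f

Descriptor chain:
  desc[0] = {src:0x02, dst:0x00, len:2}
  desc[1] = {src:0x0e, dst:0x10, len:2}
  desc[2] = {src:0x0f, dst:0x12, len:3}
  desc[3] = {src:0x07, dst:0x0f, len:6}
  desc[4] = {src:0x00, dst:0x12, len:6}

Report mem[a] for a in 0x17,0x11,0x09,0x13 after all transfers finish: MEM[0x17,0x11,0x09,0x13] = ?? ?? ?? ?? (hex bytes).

[0] 0x02->0x00 len=2 : 8a 58
[1] 0x0e->0x10 len=2 : 03 be
[2] 0x0f->0x12 len=3 : be 03 be
[3] 0x07->0x0f len=6 : 1c e5 e7 4e 9c b4
[4] 0x00->0x12 len=6 : 8a 58 8a 58 7d be
query mem[0x17]=0xbe, mem[0x11]=0xe7, mem[0x09]=0xe7, mem[0x13]=0x58

MEM[0x17,0x11,0x09,0x13] = be e7 e7 58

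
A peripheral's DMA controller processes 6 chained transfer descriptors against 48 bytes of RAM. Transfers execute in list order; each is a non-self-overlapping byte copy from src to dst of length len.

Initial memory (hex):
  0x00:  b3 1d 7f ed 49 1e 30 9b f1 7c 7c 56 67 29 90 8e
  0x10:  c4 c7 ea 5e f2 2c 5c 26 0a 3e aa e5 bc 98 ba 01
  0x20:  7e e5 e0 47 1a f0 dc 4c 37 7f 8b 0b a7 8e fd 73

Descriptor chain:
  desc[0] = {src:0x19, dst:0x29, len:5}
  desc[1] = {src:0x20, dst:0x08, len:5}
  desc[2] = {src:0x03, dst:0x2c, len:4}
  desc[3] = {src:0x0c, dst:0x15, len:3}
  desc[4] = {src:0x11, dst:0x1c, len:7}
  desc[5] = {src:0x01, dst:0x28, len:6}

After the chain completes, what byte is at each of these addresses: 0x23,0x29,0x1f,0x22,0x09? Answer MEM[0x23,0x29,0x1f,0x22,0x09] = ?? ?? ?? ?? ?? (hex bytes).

D0: mem[0x29..0x2d] <- [3e aa e5 bc 98]
D1: mem[0x08..0x0c] <- [7e e5 e0 47 1a]
D2: mem[0x2c..0x2f] <- [ed 49 1e 30]
D3: mem[0x15..0x17] <- [1a 29 90]
D4: mem[0x1c..0x22] <- [c7 ea 5e f2 1a 29 90]
D5: mem[0x28..0x2d] <- [1d 7f ed 49 1e 30]
query mem[0x23]=0x47, mem[0x29]=0x7f, mem[0x1f]=0xf2, mem[0x22]=0x90, mem[0x09]=0xe5

MEM[0x23,0x29,0x1f,0x22,0x09] = 47 7f f2 90 e5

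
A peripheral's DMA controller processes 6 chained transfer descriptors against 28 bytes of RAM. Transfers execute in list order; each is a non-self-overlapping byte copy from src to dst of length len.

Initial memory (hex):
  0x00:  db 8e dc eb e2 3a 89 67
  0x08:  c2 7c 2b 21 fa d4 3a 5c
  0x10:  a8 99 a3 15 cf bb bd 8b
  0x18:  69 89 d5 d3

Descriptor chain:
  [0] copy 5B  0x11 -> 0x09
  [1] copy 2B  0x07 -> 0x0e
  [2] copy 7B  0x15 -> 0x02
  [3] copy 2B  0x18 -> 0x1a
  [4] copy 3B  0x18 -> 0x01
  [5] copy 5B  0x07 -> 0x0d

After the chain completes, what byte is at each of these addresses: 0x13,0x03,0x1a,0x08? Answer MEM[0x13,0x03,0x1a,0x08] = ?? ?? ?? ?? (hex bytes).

  after D0: wrote 5B at 0x09 = 99a315cfbb
  after D1: wrote 2B at 0x0e = 67c2
  after D2: wrote 7B at 0x02 = bbbd8b6989d5d3
  after D3: wrote 2B at 0x1a = 6989
  after D4: wrote 3B at 0x01 = 698969
  after D5: wrote 5B at 0x0d = d5d399a315
query mem[0x13]=0x15, mem[0x03]=0x69, mem[0x1a]=0x69, mem[0x08]=0xd3

MEM[0x13,0x03,0x1a,0x08] = 15 69 69 d3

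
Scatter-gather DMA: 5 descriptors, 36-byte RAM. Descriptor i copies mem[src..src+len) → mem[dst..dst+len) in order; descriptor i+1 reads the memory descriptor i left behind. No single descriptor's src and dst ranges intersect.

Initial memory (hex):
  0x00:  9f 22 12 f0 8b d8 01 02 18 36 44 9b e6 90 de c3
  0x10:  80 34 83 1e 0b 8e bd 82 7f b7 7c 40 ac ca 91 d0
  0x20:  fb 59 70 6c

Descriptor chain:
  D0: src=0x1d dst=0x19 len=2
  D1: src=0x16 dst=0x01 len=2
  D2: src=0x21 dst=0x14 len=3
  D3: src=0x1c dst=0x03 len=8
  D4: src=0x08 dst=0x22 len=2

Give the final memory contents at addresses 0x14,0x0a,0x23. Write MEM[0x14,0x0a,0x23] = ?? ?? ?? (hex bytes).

  after D0: wrote 2B at 0x19 = ca91
  after D1: wrote 2B at 0x01 = bd82
  after D2: wrote 3B at 0x14 = 59706c
  after D3: wrote 8B at 0x03 = acca91d0fb59706c
  after D4: wrote 2B at 0x22 = 5970
query mem[0x14]=0x59, mem[0x0a]=0x6c, mem[0x23]=0x70

MEM[0x14,0x0a,0x23] = 59 6c 70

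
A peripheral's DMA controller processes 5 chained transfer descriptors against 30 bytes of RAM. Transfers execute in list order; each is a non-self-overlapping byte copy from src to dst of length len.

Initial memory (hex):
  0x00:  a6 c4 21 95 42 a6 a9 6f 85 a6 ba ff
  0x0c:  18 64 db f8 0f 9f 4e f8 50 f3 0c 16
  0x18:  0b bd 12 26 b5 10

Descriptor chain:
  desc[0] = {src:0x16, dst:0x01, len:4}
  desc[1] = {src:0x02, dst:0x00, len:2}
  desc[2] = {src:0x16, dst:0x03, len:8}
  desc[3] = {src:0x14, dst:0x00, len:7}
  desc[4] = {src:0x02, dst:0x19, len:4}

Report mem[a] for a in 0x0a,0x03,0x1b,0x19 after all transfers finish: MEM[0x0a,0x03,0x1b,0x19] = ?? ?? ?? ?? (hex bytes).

MEM[0x0a,0x03,0x1b,0x19] = 10 16 0b 0c

  after D0: wrote 4B at 0x01 = 0c160bbd
  after D1: wrote 2B at 0x00 = 160b
  after D2: wrote 8B at 0x03 = 0c160bbd1226b510
  after D3: wrote 7B at 0x00 = 50f30c160bbd12
  after D4: wrote 4B at 0x19 = 0c160bbd
query mem[0x0a]=0x10, mem[0x03]=0x16, mem[0x1b]=0x0b, mem[0x19]=0x0c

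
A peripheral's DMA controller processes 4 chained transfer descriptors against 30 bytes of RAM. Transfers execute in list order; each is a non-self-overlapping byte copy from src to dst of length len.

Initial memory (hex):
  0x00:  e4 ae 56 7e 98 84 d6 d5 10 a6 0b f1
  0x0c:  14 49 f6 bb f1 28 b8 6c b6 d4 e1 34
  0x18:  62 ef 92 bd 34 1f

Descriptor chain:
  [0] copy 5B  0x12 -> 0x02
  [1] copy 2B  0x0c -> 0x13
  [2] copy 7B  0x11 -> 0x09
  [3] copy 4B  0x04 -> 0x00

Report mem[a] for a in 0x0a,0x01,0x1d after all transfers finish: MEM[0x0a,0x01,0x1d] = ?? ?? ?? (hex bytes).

MEM[0x0a,0x01,0x1d] = b8 d4 1f

D0: mem[0x02..0x06] <- [b8 6c b6 d4 e1]
D1: mem[0x13..0x14] <- [14 49]
D2: mem[0x09..0x0f] <- [28 b8 14 49 d4 e1 34]
D3: mem[0x00..0x03] <- [b6 d4 e1 d5]
query mem[0x0a]=0xb8, mem[0x01]=0xd4, mem[0x1d]=0x1f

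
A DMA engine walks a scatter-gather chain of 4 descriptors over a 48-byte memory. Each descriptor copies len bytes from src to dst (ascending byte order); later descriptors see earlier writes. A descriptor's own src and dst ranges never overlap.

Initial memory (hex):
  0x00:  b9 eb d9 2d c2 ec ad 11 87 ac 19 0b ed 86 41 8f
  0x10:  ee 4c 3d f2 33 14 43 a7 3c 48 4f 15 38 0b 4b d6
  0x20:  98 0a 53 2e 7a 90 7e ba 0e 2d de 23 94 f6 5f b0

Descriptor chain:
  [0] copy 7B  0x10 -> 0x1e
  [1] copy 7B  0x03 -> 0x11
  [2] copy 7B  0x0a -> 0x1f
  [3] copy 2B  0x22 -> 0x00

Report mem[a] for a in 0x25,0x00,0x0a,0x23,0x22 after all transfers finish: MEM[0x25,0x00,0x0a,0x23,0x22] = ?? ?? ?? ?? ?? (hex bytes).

MEM[0x25,0x00,0x0a,0x23,0x22] = ee 86 19 41 86

  after D0: wrote 7B at 0x1e = ee4c3df2331443
  after D1: wrote 7B at 0x11 = 2dc2ecad1187ac
  after D2: wrote 7B at 0x1f = 190bed86418fee
  after D3: wrote 2B at 0x00 = 8641
query mem[0x25]=0xee, mem[0x00]=0x86, mem[0x0a]=0x19, mem[0x23]=0x41, mem[0x22]=0x86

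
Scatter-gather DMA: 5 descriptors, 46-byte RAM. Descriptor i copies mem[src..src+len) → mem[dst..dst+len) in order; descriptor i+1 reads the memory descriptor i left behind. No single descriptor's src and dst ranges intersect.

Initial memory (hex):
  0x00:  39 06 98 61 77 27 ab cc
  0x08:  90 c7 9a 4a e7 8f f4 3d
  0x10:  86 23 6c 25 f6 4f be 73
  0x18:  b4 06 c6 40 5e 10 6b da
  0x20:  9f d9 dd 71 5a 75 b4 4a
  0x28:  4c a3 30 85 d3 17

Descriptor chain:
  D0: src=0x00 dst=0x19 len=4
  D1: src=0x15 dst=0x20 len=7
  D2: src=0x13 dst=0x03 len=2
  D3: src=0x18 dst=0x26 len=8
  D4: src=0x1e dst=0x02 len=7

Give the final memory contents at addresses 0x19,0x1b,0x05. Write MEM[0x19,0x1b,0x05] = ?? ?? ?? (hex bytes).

MEM[0x19,0x1b,0x05] = 39 98 be

D0: mem[0x19..0x1c] <- [39 06 98 61]
D1: mem[0x20..0x26] <- [4f be 73 b4 39 06 98]
D2: mem[0x03..0x04] <- [25 f6]
D3: mem[0x26..0x2d] <- [b4 39 06 98 61 10 6b da]
D4: mem[0x02..0x08] <- [6b da 4f be 73 b4 39]
query mem[0x19]=0x39, mem[0x1b]=0x98, mem[0x05]=0xbe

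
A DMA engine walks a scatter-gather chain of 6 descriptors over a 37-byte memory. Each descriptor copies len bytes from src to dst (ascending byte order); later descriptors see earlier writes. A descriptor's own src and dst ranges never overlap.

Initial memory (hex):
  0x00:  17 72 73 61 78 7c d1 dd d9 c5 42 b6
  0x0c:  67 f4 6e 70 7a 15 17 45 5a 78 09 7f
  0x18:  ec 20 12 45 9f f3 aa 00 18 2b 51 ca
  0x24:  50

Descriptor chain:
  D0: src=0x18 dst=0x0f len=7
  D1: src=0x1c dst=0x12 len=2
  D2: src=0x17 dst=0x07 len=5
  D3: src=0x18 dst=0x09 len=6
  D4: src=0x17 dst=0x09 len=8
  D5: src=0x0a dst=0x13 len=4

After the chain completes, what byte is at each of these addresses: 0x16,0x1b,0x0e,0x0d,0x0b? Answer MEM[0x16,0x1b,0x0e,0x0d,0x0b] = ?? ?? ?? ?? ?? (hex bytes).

#0 dst[0x0f+7] := {0xec,0x20,0x12,0x45,0x9f,0xf3,0xaa}
#1 dst[0x12+2] := {0x9f,0xf3}
#2 dst[0x07+5] := {0x7f,0xec,0x20,0x12,0x45}
#3 dst[0x09+6] := {0xec,0x20,0x12,0x45,0x9f,0xf3}
#4 dst[0x09+8] := {0x7f,0xec,0x20,0x12,0x45,0x9f,0xf3,0xaa}
#5 dst[0x13+4] := {0xec,0x20,0x12,0x45}
query mem[0x16]=0x45, mem[0x1b]=0x45, mem[0x0e]=0x9f, mem[0x0d]=0x45, mem[0x0b]=0x20

MEM[0x16,0x1b,0x0e,0x0d,0x0b] = 45 45 9f 45 20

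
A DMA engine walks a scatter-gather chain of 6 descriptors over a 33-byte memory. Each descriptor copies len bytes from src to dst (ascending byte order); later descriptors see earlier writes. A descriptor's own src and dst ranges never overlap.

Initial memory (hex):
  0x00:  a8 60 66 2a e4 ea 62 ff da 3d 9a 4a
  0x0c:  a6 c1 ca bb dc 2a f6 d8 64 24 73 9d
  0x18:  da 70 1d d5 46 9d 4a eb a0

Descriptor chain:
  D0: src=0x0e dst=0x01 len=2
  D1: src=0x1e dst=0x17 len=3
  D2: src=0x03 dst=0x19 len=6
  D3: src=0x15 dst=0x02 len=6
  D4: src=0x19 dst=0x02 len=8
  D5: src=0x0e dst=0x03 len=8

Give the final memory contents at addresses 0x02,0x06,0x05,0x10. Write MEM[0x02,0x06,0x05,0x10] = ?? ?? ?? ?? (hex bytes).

  after D0: wrote 2B at 0x01 = cabb
  after D1: wrote 3B at 0x17 = 4aeba0
  after D2: wrote 6B at 0x19 = 2ae4ea62ffda
  after D3: wrote 6B at 0x02 = 24734aeb2ae4
  after D4: wrote 8B at 0x02 = 2ae4ea62ffdaeba0
  after D5: wrote 8B at 0x03 = cabbdc2af6d86424
query mem[0x02]=0x2a, mem[0x06]=0x2a, mem[0x05]=0xdc, mem[0x10]=0xdc

MEM[0x02,0x06,0x05,0x10] = 2a 2a dc dc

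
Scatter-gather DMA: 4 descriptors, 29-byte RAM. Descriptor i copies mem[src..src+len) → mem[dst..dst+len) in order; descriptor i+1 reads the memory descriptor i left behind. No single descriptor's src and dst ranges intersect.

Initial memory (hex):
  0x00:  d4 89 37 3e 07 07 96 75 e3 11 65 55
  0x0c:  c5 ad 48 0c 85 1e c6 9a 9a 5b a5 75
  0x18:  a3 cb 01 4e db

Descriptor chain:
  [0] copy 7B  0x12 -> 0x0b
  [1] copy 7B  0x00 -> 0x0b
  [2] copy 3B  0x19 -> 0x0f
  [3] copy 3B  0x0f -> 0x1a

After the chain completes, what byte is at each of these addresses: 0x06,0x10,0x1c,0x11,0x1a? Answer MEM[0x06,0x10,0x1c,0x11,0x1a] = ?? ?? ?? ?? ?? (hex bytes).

MEM[0x06,0x10,0x1c,0x11,0x1a] = 96 01 4e 4e cb

[0] 0x12->0x0b len=7 : c6 9a 9a 5b a5 75 a3
[1] 0x00->0x0b len=7 : d4 89 37 3e 07 07 96
[2] 0x19->0x0f len=3 : cb 01 4e
[3] 0x0f->0x1a len=3 : cb 01 4e
query mem[0x06]=0x96, mem[0x10]=0x01, mem[0x1c]=0x4e, mem[0x11]=0x4e, mem[0x1a]=0xcb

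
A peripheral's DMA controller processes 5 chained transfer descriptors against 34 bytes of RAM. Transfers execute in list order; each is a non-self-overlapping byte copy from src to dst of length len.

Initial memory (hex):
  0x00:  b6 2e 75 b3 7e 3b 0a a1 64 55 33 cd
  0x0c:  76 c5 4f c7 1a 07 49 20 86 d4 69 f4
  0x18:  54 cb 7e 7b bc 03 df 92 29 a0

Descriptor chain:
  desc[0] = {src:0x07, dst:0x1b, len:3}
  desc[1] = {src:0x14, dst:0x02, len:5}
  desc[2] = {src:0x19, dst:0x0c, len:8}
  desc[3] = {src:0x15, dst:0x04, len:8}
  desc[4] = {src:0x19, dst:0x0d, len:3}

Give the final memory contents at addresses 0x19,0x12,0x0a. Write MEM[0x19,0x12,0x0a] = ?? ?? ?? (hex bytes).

MEM[0x19,0x12,0x0a] = cb 92 a1

[0] 0x07->0x1b len=3 : a1 64 55
[1] 0x14->0x02 len=5 : 86 d4 69 f4 54
[2] 0x19->0x0c len=8 : cb 7e a1 64 55 df 92 29
[3] 0x15->0x04 len=8 : d4 69 f4 54 cb 7e a1 64
[4] 0x19->0x0d len=3 : cb 7e a1
query mem[0x19]=0xcb, mem[0x12]=0x92, mem[0x0a]=0xa1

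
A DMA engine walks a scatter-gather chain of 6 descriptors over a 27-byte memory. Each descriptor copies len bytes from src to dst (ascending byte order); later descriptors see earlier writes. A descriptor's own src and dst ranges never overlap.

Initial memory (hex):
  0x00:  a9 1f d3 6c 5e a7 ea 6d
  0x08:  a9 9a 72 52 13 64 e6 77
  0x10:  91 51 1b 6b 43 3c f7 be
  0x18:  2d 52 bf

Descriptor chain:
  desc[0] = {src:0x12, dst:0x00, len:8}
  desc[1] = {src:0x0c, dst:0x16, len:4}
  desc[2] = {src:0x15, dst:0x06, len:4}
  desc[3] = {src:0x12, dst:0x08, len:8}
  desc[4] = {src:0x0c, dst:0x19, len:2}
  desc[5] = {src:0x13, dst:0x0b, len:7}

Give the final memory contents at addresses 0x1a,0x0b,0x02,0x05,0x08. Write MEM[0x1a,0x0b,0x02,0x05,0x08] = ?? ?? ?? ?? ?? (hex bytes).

MEM[0x1a,0x0b,0x02,0x05,0x08] = 64 6b 43 be 1b

#0 dst[0x00+8] := {0x1b,0x6b,0x43,0x3c,0xf7,0xbe,0x2d,0x52}
#1 dst[0x16+4] := {0x13,0x64,0xe6,0x77}
#2 dst[0x06+4] := {0x3c,0x13,0x64,0xe6}
#3 dst[0x08+8] := {0x1b,0x6b,0x43,0x3c,0x13,0x64,0xe6,0x77}
#4 dst[0x19+2] := {0x13,0x64}
#5 dst[0x0b+7] := {0x6b,0x43,0x3c,0x13,0x64,0xe6,0x13}
query mem[0x1a]=0x64, mem[0x0b]=0x6b, mem[0x02]=0x43, mem[0x05]=0xbe, mem[0x08]=0x1b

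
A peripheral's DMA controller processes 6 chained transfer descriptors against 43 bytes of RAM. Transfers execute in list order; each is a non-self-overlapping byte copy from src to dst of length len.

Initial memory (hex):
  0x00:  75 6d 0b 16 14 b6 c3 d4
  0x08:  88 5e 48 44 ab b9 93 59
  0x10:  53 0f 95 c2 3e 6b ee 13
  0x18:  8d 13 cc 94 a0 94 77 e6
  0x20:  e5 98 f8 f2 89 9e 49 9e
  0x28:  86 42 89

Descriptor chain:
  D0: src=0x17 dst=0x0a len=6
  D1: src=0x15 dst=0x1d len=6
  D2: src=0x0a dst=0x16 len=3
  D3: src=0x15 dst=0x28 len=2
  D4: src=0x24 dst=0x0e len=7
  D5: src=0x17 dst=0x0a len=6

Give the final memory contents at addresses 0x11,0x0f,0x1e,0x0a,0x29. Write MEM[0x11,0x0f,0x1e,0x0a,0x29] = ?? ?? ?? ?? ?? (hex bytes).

#0 dst[0x0a+6] := {0x13,0x8d,0x13,0xcc,0x94,0xa0}
#1 dst[0x1d+6] := {0x6b,0xee,0x13,0x8d,0x13,0xcc}
#2 dst[0x16+3] := {0x13,0x8d,0x13}
#3 dst[0x28+2] := {0x6b,0x13}
#4 dst[0x0e+7] := {0x89,0x9e,0x49,0x9e,0x6b,0x13,0x89}
#5 dst[0x0a+6] := {0x8d,0x13,0x13,0xcc,0x94,0xa0}
query mem[0x11]=0x9e, mem[0x0f]=0xa0, mem[0x1e]=0xee, mem[0x0a]=0x8d, mem[0x29]=0x13

MEM[0x11,0x0f,0x1e,0x0a,0x29] = 9e a0 ee 8d 13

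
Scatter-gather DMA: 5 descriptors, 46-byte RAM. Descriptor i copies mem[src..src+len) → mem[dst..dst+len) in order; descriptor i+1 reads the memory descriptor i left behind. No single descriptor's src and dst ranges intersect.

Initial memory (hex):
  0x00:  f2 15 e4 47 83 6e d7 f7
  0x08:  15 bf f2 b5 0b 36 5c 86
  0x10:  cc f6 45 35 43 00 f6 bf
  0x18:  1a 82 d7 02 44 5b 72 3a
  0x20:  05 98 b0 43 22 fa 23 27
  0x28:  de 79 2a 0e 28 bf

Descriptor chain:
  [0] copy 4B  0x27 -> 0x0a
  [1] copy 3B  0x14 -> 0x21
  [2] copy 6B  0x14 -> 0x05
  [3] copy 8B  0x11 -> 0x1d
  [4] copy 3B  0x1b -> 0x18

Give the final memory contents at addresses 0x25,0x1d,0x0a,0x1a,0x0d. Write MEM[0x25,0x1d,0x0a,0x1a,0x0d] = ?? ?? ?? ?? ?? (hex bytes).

  after D0: wrote 4B at 0x0a = 27de792a
  after D1: wrote 3B at 0x21 = 4300f6
  after D2: wrote 6B at 0x05 = 4300f6bf1a82
  after D3: wrote 8B at 0x1d = f645354300f6bf1a
  after D4: wrote 3B at 0x18 = 0244f6
query mem[0x25]=0xfa, mem[0x1d]=0xf6, mem[0x0a]=0x82, mem[0x1a]=0xf6, mem[0x0d]=0x2a

MEM[0x25,0x1d,0x0a,0x1a,0x0d] = fa f6 82 f6 2a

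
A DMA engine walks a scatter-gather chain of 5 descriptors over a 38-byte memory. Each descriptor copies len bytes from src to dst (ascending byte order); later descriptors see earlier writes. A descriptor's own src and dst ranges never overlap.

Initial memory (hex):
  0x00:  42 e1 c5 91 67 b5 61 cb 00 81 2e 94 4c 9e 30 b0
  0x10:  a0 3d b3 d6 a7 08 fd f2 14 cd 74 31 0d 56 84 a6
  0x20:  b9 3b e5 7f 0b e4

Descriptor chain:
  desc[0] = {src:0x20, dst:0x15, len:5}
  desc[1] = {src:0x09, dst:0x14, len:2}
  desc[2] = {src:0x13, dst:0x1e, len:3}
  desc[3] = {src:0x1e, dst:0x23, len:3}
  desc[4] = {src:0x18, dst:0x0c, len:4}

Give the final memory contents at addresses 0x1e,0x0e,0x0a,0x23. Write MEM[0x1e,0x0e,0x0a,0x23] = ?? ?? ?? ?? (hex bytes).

D0: mem[0x15..0x19] <- [b9 3b e5 7f 0b]
D1: mem[0x14..0x15] <- [81 2e]
D2: mem[0x1e..0x20] <- [d6 81 2e]
D3: mem[0x23..0x25] <- [d6 81 2e]
D4: mem[0x0c..0x0f] <- [7f 0b 74 31]
query mem[0x1e]=0xd6, mem[0x0e]=0x74, mem[0x0a]=0x2e, mem[0x23]=0xd6

MEM[0x1e,0x0e,0x0a,0x23] = d6 74 2e d6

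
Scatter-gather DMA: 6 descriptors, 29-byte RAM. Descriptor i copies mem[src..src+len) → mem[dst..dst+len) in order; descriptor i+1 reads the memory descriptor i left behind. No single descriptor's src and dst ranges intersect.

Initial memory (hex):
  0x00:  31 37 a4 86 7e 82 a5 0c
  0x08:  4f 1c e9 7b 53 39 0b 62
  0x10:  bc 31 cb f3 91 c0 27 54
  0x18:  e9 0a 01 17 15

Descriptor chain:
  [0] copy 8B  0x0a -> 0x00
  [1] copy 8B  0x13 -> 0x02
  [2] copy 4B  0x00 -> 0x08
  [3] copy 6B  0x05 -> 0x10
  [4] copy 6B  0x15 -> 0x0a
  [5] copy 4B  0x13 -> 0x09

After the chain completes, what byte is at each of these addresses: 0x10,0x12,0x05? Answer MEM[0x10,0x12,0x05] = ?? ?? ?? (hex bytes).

  after D0: wrote 8B at 0x00 = e97b53390b62bc31
  after D1: wrote 8B at 0x02 = f391c02754e90a01
  after D2: wrote 4B at 0x08 = e97bf391
  after D3: wrote 6B at 0x10 = 2754e9e97bf3
  after D4: wrote 6B at 0x0a = f32754e90a01
  after D5: wrote 4B at 0x09 = e97bf327
query mem[0x10]=0x27, mem[0x12]=0xe9, mem[0x05]=0x27

MEM[0x10,0x12,0x05] = 27 e9 27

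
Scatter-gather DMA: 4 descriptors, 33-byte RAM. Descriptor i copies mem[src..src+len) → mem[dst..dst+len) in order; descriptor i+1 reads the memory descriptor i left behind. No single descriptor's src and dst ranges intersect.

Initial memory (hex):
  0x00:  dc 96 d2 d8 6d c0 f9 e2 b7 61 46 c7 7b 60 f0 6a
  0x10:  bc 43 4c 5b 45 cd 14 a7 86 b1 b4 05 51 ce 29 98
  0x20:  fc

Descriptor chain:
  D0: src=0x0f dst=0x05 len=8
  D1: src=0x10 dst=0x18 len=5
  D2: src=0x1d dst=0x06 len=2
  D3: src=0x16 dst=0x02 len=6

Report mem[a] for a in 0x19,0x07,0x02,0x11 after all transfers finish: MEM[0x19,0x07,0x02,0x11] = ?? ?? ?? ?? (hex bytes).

MEM[0x19,0x07,0x02,0x11] = 43 5b 14 43

  after D0: wrote 8B at 0x05 = 6abc434c5b45cd14
  after D1: wrote 5B at 0x18 = bc434c5b45
  after D2: wrote 2B at 0x06 = ce29
  after D3: wrote 6B at 0x02 = 14a7bc434c5b
query mem[0x19]=0x43, mem[0x07]=0x5b, mem[0x02]=0x14, mem[0x11]=0x43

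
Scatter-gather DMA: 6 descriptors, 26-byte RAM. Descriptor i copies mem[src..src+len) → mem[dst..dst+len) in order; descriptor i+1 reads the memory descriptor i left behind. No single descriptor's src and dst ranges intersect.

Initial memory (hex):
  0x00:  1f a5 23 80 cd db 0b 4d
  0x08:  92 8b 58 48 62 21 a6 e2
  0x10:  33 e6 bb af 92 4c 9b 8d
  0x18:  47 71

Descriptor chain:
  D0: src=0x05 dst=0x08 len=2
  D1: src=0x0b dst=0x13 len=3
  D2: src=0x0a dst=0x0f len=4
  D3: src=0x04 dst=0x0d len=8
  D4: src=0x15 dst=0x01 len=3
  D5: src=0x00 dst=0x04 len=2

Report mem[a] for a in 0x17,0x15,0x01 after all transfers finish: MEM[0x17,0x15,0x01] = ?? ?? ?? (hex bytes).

MEM[0x17,0x15,0x01] = 8d 21 21

[0] 0x05->0x08 len=2 : db 0b
[1] 0x0b->0x13 len=3 : 48 62 21
[2] 0x0a->0x0f len=4 : 58 48 62 21
[3] 0x04->0x0d len=8 : cd db 0b 4d db 0b 58 48
[4] 0x15->0x01 len=3 : 21 9b 8d
[5] 0x00->0x04 len=2 : 1f 21
query mem[0x17]=0x8d, mem[0x15]=0x21, mem[0x01]=0x21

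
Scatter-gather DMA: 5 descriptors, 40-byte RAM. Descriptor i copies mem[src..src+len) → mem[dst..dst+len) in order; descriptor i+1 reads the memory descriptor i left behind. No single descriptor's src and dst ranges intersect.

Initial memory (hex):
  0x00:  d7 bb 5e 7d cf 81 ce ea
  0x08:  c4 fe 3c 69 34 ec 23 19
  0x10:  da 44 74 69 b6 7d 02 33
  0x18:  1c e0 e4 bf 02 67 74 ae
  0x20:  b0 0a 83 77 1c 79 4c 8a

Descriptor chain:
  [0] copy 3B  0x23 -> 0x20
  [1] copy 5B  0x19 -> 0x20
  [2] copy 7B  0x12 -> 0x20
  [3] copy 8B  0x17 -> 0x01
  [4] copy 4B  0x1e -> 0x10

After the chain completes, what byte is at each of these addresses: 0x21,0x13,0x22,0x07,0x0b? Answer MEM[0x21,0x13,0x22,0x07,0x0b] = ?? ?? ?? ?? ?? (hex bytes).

MEM[0x21,0x13,0x22,0x07,0x0b] = 69 69 b6 67 69

#0 dst[0x20+3] := {0x77,0x1c,0x79}
#1 dst[0x20+5] := {0xe0,0xe4,0xbf,0x02,0x67}
#2 dst[0x20+7] := {0x74,0x69,0xb6,0x7d,0x02,0x33,0x1c}
#3 dst[0x01+8] := {0x33,0x1c,0xe0,0xe4,0xbf,0x02,0x67,0x74}
#4 dst[0x10+4] := {0x74,0xae,0x74,0x69}
query mem[0x21]=0x69, mem[0x13]=0x69, mem[0x22]=0xb6, mem[0x07]=0x67, mem[0x0b]=0x69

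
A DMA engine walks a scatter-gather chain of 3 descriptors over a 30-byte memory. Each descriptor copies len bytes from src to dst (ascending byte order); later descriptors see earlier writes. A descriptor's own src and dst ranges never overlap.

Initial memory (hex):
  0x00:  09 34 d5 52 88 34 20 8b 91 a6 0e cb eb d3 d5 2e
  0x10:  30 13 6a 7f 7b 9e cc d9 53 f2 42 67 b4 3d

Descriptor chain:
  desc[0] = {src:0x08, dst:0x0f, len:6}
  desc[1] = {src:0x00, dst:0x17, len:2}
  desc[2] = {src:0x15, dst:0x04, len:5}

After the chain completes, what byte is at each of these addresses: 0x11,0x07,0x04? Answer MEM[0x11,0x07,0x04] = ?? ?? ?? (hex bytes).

  after D0: wrote 6B at 0x0f = 91a60ecbebd3
  after D1: wrote 2B at 0x17 = 0934
  after D2: wrote 5B at 0x04 = 9ecc0934f2
query mem[0x11]=0x0e, mem[0x07]=0x34, mem[0x04]=0x9e

MEM[0x11,0x07,0x04] = 0e 34 9e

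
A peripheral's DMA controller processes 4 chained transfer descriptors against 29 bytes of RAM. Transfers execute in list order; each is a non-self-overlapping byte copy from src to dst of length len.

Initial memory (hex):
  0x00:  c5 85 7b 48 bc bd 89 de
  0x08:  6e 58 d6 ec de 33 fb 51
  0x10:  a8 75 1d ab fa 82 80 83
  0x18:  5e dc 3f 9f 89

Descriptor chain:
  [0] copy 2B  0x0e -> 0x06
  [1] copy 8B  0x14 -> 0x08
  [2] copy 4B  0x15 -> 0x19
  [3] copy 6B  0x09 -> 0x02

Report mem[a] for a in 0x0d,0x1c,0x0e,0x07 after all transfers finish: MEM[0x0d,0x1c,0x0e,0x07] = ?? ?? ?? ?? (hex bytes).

D0: mem[0x06..0x07] <- [fb 51]
D1: mem[0x08..0x0f] <- [fa 82 80 83 5e dc 3f 9f]
D2: mem[0x19..0x1c] <- [82 80 83 5e]
D3: mem[0x02..0x07] <- [82 80 83 5e dc 3f]
query mem[0x0d]=0xdc, mem[0x1c]=0x5e, mem[0x0e]=0x3f, mem[0x07]=0x3f

MEM[0x0d,0x1c,0x0e,0x07] = dc 5e 3f 3f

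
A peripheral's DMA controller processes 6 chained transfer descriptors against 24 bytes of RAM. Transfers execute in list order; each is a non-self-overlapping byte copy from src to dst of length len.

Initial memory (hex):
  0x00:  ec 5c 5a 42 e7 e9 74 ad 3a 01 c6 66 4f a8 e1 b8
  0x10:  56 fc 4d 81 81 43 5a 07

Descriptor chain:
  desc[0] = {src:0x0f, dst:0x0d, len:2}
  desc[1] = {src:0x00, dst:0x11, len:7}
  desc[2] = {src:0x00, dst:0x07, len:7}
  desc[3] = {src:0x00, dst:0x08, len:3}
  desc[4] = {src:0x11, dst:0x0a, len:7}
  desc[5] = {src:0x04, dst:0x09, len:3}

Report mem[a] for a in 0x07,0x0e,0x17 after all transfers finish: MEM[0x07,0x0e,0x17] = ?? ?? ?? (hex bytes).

MEM[0x07,0x0e,0x17] = ec e7 74

  after D0: wrote 2B at 0x0d = b856
  after D1: wrote 7B at 0x11 = ec5c5a42e7e974
  after D2: wrote 7B at 0x07 = ec5c5a42e7e974
  after D3: wrote 3B at 0x08 = ec5c5a
  after D4: wrote 7B at 0x0a = ec5c5a42e7e974
  after D5: wrote 3B at 0x09 = e7e974
query mem[0x07]=0xec, mem[0x0e]=0xe7, mem[0x17]=0x74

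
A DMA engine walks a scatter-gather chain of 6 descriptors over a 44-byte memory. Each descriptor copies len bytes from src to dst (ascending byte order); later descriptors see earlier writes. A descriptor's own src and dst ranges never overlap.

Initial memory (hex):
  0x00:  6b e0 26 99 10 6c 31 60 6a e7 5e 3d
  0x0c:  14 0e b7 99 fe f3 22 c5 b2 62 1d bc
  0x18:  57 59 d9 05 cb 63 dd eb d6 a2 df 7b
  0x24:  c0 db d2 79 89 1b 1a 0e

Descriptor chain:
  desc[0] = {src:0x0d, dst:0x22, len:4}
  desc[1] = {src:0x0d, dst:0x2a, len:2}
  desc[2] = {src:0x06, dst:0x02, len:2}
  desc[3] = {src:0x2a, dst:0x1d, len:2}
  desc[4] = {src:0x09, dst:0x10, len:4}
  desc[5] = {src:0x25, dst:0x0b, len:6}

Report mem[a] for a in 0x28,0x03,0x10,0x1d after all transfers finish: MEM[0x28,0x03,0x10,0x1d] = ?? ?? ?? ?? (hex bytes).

  after D0: wrote 4B at 0x22 = 0eb799fe
  after D1: wrote 2B at 0x2a = 0eb7
  after D2: wrote 2B at 0x02 = 3160
  after D3: wrote 2B at 0x1d = 0eb7
  after D4: wrote 4B at 0x10 = e75e3d14
  after D5: wrote 6B at 0x0b = fed279891b0e
query mem[0x28]=0x89, mem[0x03]=0x60, mem[0x10]=0x0e, mem[0x1d]=0x0e

MEM[0x28,0x03,0x10,0x1d] = 89 60 0e 0e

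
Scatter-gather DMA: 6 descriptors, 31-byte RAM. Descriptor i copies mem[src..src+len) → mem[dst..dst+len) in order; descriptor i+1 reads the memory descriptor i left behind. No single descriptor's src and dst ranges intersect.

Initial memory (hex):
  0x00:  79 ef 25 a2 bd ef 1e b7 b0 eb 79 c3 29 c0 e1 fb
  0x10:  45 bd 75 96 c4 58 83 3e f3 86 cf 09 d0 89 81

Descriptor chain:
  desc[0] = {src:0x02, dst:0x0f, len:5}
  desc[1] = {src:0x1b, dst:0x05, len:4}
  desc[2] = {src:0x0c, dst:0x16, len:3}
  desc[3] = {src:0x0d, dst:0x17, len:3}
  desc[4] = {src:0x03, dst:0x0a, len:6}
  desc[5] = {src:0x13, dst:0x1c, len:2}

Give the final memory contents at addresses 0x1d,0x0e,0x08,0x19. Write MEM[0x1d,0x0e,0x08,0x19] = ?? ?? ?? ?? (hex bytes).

MEM[0x1d,0x0e,0x08,0x19] = c4 89 81 25

D0: mem[0x0f..0x13] <- [25 a2 bd ef 1e]
D1: mem[0x05..0x08] <- [09 d0 89 81]
D2: mem[0x16..0x18] <- [29 c0 e1]
D3: mem[0x17..0x19] <- [c0 e1 25]
D4: mem[0x0a..0x0f] <- [a2 bd 09 d0 89 81]
D5: mem[0x1c..0x1d] <- [1e c4]
query mem[0x1d]=0xc4, mem[0x0e]=0x89, mem[0x08]=0x81, mem[0x19]=0x25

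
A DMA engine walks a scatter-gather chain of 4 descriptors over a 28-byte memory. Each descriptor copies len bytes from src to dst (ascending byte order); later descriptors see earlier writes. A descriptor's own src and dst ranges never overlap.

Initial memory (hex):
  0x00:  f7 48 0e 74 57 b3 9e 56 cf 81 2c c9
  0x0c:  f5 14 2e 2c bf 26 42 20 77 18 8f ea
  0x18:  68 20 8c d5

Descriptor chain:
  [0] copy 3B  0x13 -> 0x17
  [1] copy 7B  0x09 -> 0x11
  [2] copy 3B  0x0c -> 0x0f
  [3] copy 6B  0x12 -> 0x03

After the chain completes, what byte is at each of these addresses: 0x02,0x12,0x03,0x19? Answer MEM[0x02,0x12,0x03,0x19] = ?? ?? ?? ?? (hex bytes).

MEM[0x02,0x12,0x03,0x19] = 0e 2c 2c 18

[0] 0x13->0x17 len=3 : 20 77 18
[1] 0x09->0x11 len=7 : 81 2c c9 f5 14 2e 2c
[2] 0x0c->0x0f len=3 : f5 14 2e
[3] 0x12->0x03 len=6 : 2c c9 f5 14 2e 2c
query mem[0x02]=0x0e, mem[0x12]=0x2c, mem[0x03]=0x2c, mem[0x19]=0x18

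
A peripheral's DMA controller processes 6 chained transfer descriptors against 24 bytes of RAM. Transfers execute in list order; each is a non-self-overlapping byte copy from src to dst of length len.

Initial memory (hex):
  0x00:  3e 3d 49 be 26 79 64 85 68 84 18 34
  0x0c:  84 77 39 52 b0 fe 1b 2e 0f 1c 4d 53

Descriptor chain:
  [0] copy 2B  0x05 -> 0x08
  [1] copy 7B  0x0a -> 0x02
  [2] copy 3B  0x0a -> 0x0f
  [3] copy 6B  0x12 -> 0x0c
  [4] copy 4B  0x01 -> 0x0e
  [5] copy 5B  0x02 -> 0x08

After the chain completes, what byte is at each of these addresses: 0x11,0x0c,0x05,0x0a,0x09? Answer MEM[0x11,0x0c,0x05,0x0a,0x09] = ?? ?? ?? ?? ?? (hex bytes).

D0: mem[0x08..0x09] <- [79 64]
D1: mem[0x02..0x08] <- [18 34 84 77 39 52 b0]
D2: mem[0x0f..0x11] <- [18 34 84]
D3: mem[0x0c..0x11] <- [1b 2e 0f 1c 4d 53]
D4: mem[0x0e..0x11] <- [3d 18 34 84]
D5: mem[0x08..0x0c] <- [18 34 84 77 39]
query mem[0x11]=0x84, mem[0x0c]=0x39, mem[0x05]=0x77, mem[0x0a]=0x84, mem[0x09]=0x34

MEM[0x11,0x0c,0x05,0x0a,0x09] = 84 39 77 84 34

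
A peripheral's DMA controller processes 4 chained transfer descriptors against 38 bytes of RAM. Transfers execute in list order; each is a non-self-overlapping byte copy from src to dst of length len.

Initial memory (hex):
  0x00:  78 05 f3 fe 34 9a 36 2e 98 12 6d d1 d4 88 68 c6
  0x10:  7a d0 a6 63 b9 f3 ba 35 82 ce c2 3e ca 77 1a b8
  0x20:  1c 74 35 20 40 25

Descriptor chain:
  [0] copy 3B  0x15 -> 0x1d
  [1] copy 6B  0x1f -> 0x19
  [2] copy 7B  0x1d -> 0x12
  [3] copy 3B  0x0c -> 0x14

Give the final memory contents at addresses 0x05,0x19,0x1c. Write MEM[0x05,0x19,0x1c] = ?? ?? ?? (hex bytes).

MEM[0x05,0x19,0x1c] = 9a 35 35

#0 dst[0x1d+3] := {0xf3,0xba,0x35}
#1 dst[0x19+6] := {0x35,0x1c,0x74,0x35,0x20,0x40}
#2 dst[0x12+7] := {0x20,0x40,0x35,0x1c,0x74,0x35,0x20}
#3 dst[0x14+3] := {0xd4,0x88,0x68}
query mem[0x05]=0x9a, mem[0x19]=0x35, mem[0x1c]=0x35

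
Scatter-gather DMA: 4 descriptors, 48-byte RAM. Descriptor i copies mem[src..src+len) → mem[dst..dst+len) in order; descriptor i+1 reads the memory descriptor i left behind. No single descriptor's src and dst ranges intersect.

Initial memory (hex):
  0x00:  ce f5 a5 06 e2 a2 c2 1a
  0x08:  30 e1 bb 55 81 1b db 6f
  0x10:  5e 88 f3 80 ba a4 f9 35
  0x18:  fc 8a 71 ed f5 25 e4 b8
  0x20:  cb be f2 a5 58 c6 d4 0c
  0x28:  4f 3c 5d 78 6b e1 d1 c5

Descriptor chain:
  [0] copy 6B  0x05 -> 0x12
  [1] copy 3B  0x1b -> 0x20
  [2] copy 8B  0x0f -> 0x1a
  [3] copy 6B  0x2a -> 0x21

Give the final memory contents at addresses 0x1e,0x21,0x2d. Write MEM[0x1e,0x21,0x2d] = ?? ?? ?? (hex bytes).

[0] 0x05->0x12 len=6 : a2 c2 1a 30 e1 bb
[1] 0x1b->0x20 len=3 : ed f5 25
[2] 0x0f->0x1a len=8 : 6f 5e 88 a2 c2 1a 30 e1
[3] 0x2a->0x21 len=6 : 5d 78 6b e1 d1 c5
query mem[0x1e]=0xc2, mem[0x21]=0x5d, mem[0x2d]=0xe1

MEM[0x1e,0x21,0x2d] = c2 5d e1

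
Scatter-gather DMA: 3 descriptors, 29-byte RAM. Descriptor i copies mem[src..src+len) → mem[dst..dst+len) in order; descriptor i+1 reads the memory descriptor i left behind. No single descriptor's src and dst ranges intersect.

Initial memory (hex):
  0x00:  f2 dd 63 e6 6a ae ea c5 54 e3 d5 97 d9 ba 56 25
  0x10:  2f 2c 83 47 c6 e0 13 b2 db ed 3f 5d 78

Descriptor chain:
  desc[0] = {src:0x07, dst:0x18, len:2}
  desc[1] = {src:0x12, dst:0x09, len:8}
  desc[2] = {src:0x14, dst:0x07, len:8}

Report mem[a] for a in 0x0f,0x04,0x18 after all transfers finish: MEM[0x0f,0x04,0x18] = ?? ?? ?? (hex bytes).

MEM[0x0f,0x04,0x18] = c5 6a c5

  after D0: wrote 2B at 0x18 = c554
  after D1: wrote 8B at 0x09 = 8347c6e013b2c554
  after D2: wrote 8B at 0x07 = c6e013b2c5543f5d
query mem[0x0f]=0xc5, mem[0x04]=0x6a, mem[0x18]=0xc5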